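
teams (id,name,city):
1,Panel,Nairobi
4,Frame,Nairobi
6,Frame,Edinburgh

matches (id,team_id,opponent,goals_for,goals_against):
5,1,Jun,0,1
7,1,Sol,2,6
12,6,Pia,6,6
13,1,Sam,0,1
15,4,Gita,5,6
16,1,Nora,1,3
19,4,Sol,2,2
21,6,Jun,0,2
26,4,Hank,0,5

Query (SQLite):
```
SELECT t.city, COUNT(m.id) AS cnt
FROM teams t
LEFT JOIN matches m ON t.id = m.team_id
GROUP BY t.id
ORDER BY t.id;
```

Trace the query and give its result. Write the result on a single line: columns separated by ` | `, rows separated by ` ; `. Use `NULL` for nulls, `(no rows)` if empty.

LEFT JOIN keeps every teams row; unmatched ones get NULL for matches columns.
Group by teams.id and compute COUNT(m.id). COUNT(col) of an all-NULL group is 0.
  1: ids {5, 7, 13, 16} → COUNT(m.id)=4
  4: ids {15, 19, 26} → COUNT(m.id)=3
  6: ids {12, 21} → COUNT(m.id)=2

Nairobi | 4 ; Nairobi | 3 ; Edinburgh | 2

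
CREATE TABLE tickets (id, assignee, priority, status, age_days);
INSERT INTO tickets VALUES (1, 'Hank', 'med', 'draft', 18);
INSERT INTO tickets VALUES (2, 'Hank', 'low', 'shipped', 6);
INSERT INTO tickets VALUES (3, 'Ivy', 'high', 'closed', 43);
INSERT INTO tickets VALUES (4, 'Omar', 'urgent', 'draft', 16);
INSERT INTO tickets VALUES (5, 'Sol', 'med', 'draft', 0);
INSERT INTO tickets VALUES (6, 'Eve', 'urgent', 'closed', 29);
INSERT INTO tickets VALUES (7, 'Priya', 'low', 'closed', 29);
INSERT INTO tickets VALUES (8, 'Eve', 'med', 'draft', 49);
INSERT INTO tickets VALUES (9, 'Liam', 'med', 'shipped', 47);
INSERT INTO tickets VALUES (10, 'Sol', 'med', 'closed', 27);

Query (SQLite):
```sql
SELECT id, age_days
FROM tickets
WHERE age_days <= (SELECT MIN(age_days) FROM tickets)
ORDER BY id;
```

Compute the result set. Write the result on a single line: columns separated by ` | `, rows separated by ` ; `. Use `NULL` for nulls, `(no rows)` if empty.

5 | 0

Scalar subquery: MIN(age_days) over all tickets rows = 0.
Keep rows where age_days <= that value.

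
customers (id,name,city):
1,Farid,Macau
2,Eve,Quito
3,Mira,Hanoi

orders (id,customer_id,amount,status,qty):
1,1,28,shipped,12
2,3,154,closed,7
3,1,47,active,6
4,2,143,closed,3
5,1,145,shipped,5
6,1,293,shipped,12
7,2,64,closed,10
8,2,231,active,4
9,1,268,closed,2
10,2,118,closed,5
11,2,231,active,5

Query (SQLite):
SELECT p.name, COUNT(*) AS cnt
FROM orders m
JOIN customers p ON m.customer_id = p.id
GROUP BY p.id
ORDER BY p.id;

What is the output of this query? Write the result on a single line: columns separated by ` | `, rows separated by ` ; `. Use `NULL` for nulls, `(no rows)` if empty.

Join each orders row to its customers via customer_id.
Group joined rows by customers.id; compute COUNT(*) per group.
  1: ids {1, 3, 5, 6, 9} → COUNT(*)=5
  2: ids {4, 7, 8, 10, 11} → COUNT(*)=5
  3: ids {2} → COUNT(*)=1

Farid | 5 ; Eve | 5 ; Mira | 1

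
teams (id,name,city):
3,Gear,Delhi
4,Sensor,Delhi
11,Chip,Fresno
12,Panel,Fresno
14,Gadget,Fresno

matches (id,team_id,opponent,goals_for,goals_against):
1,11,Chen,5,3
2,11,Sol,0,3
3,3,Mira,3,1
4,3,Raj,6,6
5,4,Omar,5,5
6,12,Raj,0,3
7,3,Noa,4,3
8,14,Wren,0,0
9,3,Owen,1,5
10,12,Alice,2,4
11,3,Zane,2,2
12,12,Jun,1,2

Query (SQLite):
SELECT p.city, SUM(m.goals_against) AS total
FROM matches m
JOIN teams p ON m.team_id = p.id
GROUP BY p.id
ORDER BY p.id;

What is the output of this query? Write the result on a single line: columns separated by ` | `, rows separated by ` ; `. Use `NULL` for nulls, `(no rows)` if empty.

Join each matches row to its teams via team_id.
Group joined rows by teams.id; compute SUM(m.goals_against) per group.
  3: ids {3, 4, 7, 9, 11} → SUM(m.goals_against)=17
  4: ids {5} → SUM(m.goals_against)=5
  11: ids {1, 2} → SUM(m.goals_against)=6
  12: ids {6, 10, 12} → SUM(m.goals_against)=9
  14: ids {8} → SUM(m.goals_against)=0

Delhi | 17 ; Delhi | 5 ; Fresno | 6 ; Fresno | 9 ; Fresno | 0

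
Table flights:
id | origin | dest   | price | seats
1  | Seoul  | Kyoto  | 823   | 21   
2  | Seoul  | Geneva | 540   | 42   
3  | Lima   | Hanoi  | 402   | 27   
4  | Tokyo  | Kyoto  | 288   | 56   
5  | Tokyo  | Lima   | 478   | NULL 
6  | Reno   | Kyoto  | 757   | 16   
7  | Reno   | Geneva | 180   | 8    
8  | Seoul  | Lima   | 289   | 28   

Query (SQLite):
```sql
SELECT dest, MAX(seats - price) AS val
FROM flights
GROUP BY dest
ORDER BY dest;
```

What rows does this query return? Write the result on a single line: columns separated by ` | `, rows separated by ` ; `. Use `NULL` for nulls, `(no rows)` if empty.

Geneva | -172 ; Hanoi | -375 ; Kyoto | -232 ; Lima | -261

For each row compute seats - price.
Group by dest; take MAX of the expression per group.
  Geneva: ids {2, 7} → MAX(seats - price)=-172
  Hanoi: ids {3} → MAX(seats - price)=-375
  Kyoto: ids {1, 4, 6} → MAX(seats - price)=-232
  Lima: ids {5, 8} → MAX(seats - price)=-261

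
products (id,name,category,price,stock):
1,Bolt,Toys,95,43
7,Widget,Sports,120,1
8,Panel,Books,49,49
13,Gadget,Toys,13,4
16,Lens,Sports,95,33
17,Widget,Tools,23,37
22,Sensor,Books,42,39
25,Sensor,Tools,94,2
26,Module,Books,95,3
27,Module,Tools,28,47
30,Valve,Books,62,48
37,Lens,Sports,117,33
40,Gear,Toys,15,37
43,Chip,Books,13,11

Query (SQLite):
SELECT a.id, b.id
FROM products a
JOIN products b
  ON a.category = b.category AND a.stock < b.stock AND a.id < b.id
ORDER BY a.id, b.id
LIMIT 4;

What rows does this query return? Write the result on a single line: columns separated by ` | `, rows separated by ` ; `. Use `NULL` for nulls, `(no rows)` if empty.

Pairs (a,b) with same category, a.stock < b.stock, a.id < b.id.
category groups: Books:{8,22,26,30,43} Sports:{7,16,37} Tools:{17,25,27} Toys:{1,13,40}
Ordered by (a.id, b.id); first 4.

7 | 16 ; 7 | 37 ; 13 | 40 ; 17 | 27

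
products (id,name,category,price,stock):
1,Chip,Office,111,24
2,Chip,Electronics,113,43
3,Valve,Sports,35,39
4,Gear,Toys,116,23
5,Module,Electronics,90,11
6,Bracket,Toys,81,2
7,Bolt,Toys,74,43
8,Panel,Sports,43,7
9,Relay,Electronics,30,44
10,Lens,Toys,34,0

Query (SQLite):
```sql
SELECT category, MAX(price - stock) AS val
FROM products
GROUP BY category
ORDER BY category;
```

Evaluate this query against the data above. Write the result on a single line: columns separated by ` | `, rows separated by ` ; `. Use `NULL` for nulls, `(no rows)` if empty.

For each row compute price - stock.
Group by category; take MAX of the expression per group.
  Electronics: ids {2, 5, 9} → MAX(price - stock)=79
  Office: ids {1} → MAX(price - stock)=87
  Sports: ids {3, 8} → MAX(price - stock)=36
  Toys: ids {4, 6, 7, 10} → MAX(price - stock)=93

Electronics | 79 ; Office | 87 ; Sports | 36 ; Toys | 93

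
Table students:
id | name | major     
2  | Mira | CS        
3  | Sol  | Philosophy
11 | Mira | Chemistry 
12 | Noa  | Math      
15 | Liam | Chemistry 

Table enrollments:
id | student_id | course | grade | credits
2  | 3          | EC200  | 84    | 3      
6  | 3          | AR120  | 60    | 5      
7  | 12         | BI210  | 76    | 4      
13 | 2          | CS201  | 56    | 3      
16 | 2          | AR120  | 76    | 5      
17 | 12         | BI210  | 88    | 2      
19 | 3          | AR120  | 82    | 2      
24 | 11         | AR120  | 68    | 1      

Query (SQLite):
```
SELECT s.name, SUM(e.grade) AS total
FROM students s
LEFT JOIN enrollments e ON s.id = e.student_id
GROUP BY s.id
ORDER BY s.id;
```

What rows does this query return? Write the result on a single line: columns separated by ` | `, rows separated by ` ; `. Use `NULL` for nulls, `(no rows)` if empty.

Mira | 132 ; Sol | 226 ; Mira | 68 ; Noa | 164 ; Liam | NULL

LEFT JOIN keeps every students row; unmatched ones get NULL for enrollments columns.
Group by students.id and compute SUM(e.grade). SUM over an all-NULL group is NULL.
  2: ids {13, 16} → SUM(e.grade)=132
  3: ids {2, 6, 19} → SUM(e.grade)=226
  11: ids {24} → SUM(e.grade)=68
  12: ids {7, 17} → SUM(e.grade)=164
  15: ids {—} → SUM(e.grade)=NULL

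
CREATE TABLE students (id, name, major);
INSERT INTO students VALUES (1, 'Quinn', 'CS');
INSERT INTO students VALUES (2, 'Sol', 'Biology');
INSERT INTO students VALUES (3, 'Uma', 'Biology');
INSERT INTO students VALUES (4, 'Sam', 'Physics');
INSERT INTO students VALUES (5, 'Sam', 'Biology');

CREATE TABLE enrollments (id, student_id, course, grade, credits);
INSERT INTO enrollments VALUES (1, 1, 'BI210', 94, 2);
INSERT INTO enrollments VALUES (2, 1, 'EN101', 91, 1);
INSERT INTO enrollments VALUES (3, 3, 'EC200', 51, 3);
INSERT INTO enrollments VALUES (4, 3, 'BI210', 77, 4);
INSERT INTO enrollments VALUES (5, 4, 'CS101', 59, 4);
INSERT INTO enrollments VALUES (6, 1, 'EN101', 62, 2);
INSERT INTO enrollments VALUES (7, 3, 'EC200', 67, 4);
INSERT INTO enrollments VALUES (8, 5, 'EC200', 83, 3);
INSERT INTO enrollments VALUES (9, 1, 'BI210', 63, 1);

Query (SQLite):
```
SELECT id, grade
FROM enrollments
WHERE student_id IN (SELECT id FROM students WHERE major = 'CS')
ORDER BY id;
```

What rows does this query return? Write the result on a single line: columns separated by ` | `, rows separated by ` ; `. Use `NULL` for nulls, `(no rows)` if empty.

Inner query: students.id where major = 'CS'.
Outer: keep enrollments rows whose student_id is in that set.
Inner query → {1}

1 | 94 ; 2 | 91 ; 6 | 62 ; 9 | 63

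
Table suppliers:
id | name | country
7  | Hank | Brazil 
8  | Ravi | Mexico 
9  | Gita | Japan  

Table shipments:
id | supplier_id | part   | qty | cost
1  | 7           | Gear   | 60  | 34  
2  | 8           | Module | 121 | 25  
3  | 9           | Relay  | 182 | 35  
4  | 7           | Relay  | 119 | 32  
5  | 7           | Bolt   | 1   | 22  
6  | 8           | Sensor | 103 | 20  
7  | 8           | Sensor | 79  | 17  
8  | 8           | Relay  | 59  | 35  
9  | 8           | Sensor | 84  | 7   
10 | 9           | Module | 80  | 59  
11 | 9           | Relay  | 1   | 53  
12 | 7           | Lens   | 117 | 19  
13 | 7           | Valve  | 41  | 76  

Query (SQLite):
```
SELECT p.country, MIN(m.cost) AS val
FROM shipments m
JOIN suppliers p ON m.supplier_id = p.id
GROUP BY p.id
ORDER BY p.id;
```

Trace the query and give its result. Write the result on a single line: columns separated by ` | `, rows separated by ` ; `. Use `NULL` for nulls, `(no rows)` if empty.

Join each shipments row to its suppliers via supplier_id.
Group joined rows by suppliers.id; compute MIN(m.cost) per group.
  7: ids {1, 4, 5, 12, 13} → MIN(m.cost)=19
  8: ids {2, 6, 7, 8, 9} → MIN(m.cost)=7
  9: ids {3, 10, 11} → MIN(m.cost)=35

Brazil | 19 ; Mexico | 7 ; Japan | 35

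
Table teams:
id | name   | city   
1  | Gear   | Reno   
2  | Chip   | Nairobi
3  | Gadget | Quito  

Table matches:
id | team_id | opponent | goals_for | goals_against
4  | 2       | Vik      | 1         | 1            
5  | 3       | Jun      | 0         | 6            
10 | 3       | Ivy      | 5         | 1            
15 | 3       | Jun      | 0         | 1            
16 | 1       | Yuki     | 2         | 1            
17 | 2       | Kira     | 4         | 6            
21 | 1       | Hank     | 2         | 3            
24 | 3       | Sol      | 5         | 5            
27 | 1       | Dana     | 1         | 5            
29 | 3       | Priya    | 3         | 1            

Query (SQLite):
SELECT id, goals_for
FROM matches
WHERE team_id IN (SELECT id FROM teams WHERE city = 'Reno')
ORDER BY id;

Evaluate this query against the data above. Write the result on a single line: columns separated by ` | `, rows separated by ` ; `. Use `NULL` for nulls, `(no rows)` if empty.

Inner query: teams.id where city = 'Reno'.
Outer: keep matches rows whose team_id is in that set.
Inner query → {1}

16 | 2 ; 21 | 2 ; 27 | 1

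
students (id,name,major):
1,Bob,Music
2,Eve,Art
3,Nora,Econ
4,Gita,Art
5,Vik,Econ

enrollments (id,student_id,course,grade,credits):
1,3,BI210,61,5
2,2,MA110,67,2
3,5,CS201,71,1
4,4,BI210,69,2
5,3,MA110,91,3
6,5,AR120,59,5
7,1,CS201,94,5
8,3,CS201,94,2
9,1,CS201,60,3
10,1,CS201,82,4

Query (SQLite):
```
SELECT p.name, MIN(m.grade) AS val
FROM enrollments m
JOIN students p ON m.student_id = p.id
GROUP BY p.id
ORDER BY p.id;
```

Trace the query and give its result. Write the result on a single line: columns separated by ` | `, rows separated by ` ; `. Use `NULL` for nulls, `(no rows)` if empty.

Join each enrollments row to its students via student_id.
Group joined rows by students.id; compute MIN(m.grade) per group.
  1: ids {7, 9, 10} → MIN(m.grade)=60
  2: ids {2} → MIN(m.grade)=67
  3: ids {1, 5, 8} → MIN(m.grade)=61
  4: ids {4} → MIN(m.grade)=69
  5: ids {3, 6} → MIN(m.grade)=59

Bob | 60 ; Eve | 67 ; Nora | 61 ; Gita | 69 ; Vik | 59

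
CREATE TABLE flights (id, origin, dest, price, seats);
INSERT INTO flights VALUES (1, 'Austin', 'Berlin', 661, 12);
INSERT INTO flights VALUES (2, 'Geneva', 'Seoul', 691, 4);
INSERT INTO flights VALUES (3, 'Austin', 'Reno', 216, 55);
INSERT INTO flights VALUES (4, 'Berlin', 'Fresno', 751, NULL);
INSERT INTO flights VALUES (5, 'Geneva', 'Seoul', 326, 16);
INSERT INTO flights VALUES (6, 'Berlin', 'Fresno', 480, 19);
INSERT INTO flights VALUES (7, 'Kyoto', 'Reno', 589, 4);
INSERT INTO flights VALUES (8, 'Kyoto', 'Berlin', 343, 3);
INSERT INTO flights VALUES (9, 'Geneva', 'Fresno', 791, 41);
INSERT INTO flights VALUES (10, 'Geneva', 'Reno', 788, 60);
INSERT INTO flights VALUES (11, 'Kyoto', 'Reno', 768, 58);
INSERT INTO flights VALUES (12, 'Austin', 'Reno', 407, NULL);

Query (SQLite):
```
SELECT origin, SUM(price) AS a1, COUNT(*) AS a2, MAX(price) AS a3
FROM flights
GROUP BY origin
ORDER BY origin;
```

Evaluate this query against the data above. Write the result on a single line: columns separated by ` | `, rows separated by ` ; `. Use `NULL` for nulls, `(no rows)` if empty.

Austin | 1284 | 3 | 661 ; Berlin | 1231 | 2 | 751 ; Geneva | 2596 | 4 | 791 ; Kyoto | 1700 | 3 | 768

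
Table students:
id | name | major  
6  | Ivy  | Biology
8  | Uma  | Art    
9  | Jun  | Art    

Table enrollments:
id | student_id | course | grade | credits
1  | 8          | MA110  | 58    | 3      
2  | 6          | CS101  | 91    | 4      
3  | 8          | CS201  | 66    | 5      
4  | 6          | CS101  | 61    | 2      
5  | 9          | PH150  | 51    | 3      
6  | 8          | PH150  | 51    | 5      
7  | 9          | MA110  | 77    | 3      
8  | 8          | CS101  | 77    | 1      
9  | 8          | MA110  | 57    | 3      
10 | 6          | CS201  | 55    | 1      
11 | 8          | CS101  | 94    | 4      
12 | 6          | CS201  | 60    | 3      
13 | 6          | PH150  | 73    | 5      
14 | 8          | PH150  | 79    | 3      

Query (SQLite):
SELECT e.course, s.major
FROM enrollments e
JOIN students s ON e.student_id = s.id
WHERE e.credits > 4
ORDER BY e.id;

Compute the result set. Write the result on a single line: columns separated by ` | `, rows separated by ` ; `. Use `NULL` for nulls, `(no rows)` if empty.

CS201 | Art ; PH150 | Art ; PH150 | Biology

Each enrollments row matches the students row where student_id = students.id.
Then keep rows with e.credits > 4.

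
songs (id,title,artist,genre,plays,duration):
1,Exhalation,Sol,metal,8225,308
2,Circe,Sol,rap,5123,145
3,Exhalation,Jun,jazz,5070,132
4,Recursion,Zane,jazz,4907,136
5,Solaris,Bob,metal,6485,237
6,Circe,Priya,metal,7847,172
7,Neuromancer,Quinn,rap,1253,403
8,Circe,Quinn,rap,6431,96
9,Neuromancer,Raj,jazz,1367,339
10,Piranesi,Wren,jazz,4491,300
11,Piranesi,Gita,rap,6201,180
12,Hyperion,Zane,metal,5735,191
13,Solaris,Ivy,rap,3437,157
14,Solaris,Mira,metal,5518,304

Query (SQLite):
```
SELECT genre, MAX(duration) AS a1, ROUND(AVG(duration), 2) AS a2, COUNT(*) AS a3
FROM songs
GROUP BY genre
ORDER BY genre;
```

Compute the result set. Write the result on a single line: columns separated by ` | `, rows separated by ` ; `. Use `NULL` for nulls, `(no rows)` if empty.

jazz | 339 | 226.75 | 4 ; metal | 308 | 242.4 | 5 ; rap | 403 | 196.2 | 5

Group songs by genre.
Per group compute: MAX(duration), ROUND(AVG(duration), 2), COUNT(*).
  jazz: ids {3, 4, 9, 10} → MAX(duration)=339, ROUND(AVG(duration), 2)=226.75, COUNT(*)=4
  metal: ids {1, 5, 6, 12, 14} → MAX(duration)=308, ROUND(AVG(duration), 2)=242.4, COUNT(*)=5
  rap: ids {2, 7, 8, 11, 13} → MAX(duration)=403, ROUND(AVG(duration), 2)=196.2, COUNT(*)=5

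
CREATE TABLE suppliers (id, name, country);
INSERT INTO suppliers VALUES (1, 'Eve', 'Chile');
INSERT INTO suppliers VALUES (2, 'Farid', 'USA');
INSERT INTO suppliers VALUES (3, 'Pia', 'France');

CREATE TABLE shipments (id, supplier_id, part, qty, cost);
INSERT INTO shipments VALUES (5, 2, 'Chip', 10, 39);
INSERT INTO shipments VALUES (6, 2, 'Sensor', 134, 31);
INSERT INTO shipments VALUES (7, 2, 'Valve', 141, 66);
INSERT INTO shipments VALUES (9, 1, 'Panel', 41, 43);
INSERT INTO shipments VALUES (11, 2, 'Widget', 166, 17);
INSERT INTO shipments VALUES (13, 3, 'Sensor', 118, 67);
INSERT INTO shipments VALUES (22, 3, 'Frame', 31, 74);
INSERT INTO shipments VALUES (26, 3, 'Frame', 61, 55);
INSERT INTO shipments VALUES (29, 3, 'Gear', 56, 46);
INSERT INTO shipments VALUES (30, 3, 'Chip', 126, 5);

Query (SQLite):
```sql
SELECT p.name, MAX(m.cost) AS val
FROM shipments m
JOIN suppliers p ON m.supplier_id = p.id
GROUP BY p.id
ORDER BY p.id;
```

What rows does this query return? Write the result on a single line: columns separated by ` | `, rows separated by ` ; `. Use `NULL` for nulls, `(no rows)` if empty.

Eve | 43 ; Farid | 66 ; Pia | 74

Join each shipments row to its suppliers via supplier_id.
Group joined rows by suppliers.id; compute MAX(m.cost) per group.
  1: ids {9} → MAX(m.cost)=43
  2: ids {5, 6, 7, 11} → MAX(m.cost)=66
  3: ids {13, 22, 26, 29, 30} → MAX(m.cost)=74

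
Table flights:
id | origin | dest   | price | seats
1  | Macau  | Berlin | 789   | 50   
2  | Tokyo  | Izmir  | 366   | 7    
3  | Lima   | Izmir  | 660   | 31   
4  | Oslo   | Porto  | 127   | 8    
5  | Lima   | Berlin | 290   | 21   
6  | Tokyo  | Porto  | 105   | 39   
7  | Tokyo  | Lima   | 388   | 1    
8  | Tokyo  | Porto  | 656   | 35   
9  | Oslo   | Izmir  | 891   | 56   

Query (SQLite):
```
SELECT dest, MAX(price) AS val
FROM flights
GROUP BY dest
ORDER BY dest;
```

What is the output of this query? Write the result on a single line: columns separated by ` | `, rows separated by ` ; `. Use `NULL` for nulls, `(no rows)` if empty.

Partition flights by dest; compute MAX(price) within each group.
  Berlin: ids {1, 5} → MAX(price)=789
  Izmir: ids {2, 3, 9} → MAX(price)=891
  Lima: ids {7} → MAX(price)=388
  Porto: ids {4, 6, 8} → MAX(price)=656

Berlin | 789 ; Izmir | 891 ; Lima | 388 ; Porto | 656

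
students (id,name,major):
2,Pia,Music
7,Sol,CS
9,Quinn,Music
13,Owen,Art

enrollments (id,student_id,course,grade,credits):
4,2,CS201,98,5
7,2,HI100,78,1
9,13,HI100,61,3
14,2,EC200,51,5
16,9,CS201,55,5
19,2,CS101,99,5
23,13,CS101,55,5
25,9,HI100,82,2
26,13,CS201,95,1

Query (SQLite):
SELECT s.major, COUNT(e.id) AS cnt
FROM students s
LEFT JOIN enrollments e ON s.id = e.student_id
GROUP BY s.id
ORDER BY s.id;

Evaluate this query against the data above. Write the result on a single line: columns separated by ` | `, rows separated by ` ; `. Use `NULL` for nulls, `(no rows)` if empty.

Music | 4 ; CS | 0 ; Music | 2 ; Art | 3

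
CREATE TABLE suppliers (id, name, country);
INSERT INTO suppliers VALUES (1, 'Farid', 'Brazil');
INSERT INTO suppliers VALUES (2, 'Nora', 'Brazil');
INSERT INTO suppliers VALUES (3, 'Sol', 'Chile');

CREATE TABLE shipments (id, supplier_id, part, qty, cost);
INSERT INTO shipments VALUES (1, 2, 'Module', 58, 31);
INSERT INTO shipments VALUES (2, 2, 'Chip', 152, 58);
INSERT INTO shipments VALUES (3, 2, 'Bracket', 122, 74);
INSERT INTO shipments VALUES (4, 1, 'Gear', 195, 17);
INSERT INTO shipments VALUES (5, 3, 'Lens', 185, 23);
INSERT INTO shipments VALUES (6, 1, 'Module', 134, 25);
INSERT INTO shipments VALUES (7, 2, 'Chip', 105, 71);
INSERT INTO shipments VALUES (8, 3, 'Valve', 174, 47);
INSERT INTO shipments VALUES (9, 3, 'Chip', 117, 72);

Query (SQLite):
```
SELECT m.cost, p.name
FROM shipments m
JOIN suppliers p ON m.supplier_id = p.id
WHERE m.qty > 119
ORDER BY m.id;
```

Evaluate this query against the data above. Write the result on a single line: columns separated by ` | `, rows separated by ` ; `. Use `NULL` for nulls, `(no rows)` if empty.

58 | Nora ; 74 | Nora ; 17 | Farid ; 23 | Sol ; 25 | Farid ; 47 | Sol

Each shipments row matches the suppliers row where supplier_id = suppliers.id.
Then keep rows with m.qty > 119.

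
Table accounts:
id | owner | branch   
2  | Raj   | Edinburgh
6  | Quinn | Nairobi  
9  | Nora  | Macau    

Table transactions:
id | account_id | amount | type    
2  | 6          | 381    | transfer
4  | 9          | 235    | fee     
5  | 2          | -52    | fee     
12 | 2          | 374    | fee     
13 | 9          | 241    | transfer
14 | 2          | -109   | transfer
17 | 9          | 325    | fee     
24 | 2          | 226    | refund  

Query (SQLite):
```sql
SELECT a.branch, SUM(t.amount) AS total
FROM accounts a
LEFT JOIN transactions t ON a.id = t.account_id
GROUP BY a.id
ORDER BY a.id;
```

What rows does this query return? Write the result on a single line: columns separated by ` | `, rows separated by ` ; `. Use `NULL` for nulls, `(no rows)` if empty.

Edinburgh | 439 ; Nairobi | 381 ; Macau | 801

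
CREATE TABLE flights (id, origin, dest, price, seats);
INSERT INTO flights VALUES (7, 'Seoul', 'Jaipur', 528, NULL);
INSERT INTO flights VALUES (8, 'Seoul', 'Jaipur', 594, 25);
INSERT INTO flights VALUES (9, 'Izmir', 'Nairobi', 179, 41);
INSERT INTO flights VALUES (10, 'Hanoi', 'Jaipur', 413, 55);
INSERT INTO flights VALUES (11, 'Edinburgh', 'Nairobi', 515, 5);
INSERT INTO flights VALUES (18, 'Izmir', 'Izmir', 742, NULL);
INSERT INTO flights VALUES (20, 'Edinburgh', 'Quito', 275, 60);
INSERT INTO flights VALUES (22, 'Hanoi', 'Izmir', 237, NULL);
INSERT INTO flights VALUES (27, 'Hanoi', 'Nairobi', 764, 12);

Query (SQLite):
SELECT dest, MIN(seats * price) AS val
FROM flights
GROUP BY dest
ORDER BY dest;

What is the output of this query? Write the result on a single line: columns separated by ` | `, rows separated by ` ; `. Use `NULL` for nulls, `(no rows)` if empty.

Izmir | NULL ; Jaipur | 14850 ; Nairobi | 2575 ; Quito | 16500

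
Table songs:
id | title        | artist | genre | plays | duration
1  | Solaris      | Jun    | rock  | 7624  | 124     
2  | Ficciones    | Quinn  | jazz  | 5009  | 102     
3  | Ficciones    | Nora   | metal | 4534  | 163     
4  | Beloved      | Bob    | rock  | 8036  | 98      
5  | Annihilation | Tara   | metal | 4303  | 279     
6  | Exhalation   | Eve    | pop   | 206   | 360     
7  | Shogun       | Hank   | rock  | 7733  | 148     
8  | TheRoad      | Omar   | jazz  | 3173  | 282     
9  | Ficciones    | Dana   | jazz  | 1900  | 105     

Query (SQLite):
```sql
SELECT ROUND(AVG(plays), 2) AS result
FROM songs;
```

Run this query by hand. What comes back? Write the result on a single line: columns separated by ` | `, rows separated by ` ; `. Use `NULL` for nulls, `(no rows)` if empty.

4724.22

All plays values: [7624, 5009, 4534, 8036, 4303, 206, 7733, 3173, 1900].
AVG = 42518 / 9 (rounded to 2 dp).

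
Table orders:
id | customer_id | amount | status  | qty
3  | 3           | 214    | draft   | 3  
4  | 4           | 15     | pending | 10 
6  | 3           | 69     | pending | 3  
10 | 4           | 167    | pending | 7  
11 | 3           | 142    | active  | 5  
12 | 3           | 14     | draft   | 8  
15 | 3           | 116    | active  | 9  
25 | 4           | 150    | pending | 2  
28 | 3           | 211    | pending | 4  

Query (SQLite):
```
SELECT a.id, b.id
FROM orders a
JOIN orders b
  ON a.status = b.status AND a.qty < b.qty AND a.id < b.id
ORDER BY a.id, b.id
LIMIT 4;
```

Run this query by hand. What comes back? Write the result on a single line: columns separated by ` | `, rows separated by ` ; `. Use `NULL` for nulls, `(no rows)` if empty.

3 | 12 ; 6 | 10 ; 6 | 28 ; 11 | 15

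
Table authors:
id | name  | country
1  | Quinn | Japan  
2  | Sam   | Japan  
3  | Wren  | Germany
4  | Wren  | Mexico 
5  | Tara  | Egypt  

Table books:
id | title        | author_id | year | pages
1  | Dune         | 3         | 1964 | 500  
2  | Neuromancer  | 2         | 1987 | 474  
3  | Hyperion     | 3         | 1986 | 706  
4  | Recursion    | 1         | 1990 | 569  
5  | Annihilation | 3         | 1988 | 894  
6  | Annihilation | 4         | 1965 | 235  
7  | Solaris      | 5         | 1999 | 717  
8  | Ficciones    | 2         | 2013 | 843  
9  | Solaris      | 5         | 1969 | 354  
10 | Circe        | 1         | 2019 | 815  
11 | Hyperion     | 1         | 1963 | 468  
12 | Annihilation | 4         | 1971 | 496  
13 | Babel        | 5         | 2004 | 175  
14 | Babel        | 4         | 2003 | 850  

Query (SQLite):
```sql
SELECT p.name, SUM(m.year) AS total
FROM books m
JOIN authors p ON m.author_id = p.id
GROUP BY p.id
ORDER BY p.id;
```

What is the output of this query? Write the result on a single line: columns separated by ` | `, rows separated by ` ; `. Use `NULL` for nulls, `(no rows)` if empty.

Quinn | 5972 ; Sam | 4000 ; Wren | 5938 ; Wren | 5939 ; Tara | 5972

Join each books row to its authors via author_id.
Group joined rows by authors.id; compute SUM(m.year) per group.
  1: ids {4, 10, 11} → SUM(m.year)=5972
  2: ids {2, 8} → SUM(m.year)=4000
  3: ids {1, 3, 5} → SUM(m.year)=5938
  4: ids {6, 12, 14} → SUM(m.year)=5939
  5: ids {7, 9, 13} → SUM(m.year)=5972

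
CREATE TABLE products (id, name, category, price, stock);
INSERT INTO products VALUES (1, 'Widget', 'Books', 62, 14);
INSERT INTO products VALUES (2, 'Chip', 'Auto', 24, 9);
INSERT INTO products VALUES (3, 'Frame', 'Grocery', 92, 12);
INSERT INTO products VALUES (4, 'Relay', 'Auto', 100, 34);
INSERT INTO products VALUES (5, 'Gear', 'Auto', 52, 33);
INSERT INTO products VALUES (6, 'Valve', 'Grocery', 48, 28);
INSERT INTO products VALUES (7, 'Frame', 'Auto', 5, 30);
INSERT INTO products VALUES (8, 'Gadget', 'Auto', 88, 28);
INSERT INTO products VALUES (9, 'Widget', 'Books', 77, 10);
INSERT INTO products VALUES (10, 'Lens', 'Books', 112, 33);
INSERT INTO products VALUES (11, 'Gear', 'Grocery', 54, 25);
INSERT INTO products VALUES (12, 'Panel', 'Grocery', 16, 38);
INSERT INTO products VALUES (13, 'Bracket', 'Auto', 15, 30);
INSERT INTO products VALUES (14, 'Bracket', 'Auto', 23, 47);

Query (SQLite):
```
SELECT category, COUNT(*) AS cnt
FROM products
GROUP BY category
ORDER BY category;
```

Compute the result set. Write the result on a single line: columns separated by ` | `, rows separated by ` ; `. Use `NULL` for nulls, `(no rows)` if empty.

Partition products by category; compute COUNT(*) within each group.
  Auto: ids {2, 4, 5, 7, 8, 13, 14} → COUNT(*)=7
  Books: ids {1, 9, 10} → COUNT(*)=3
  Grocery: ids {3, 6, 11, 12} → COUNT(*)=4

Auto | 7 ; Books | 3 ; Grocery | 4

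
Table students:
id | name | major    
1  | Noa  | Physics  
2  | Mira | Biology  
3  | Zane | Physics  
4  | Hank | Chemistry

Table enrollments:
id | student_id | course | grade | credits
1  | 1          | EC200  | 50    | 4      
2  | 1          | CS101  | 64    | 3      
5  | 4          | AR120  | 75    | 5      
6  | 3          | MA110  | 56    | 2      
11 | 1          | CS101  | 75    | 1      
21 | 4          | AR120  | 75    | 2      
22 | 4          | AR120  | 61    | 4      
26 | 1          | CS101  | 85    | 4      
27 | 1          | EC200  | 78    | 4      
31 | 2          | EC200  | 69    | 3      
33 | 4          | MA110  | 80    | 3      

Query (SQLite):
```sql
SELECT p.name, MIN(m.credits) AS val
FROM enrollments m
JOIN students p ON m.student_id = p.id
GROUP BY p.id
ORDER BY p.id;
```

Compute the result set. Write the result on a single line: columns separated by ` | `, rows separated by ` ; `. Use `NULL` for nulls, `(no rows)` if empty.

Noa | 1 ; Mira | 3 ; Zane | 2 ; Hank | 2

Join each enrollments row to its students via student_id.
Group joined rows by students.id; compute MIN(m.credits) per group.
  1: ids {1, 2, 11, 26, 27} → MIN(m.credits)=1
  2: ids {31} → MIN(m.credits)=3
  3: ids {6} → MIN(m.credits)=2
  4: ids {5, 21, 22, 33} → MIN(m.credits)=2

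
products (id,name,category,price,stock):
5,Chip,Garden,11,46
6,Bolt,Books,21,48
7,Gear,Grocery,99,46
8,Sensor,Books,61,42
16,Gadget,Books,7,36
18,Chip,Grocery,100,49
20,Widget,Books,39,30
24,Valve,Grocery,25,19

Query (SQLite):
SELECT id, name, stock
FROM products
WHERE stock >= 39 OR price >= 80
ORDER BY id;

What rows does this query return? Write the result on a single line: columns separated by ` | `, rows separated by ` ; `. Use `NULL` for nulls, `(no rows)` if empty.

stock >= 39: ids {5, 6, 7, 8, 18}
price >= 80: ids {7, 18}
Combine with OR.

5 | Chip | 46 ; 6 | Bolt | 48 ; 7 | Gear | 46 ; 8 | Sensor | 42 ; 18 | Chip | 49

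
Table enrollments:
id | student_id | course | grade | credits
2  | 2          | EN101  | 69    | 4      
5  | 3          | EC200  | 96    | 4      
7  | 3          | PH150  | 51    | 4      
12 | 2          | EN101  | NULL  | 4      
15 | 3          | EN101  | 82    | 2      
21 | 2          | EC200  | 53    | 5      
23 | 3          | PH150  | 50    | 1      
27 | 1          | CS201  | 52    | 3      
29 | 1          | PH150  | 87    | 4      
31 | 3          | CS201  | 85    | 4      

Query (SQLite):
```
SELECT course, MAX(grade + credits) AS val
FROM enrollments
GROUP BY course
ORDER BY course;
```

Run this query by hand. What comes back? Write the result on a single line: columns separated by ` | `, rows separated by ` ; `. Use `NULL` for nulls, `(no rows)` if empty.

For each row compute grade + credits.
Group by course; take MAX of the expression per group.
  CS201: ids {27, 31} → MAX(grade + credits)=89
  EC200: ids {5, 21} → MAX(grade + credits)=100
  EN101: ids {2, 12, 15} → MAX(grade + credits)=84
  PH150: ids {7, 23, 29} → MAX(grade + credits)=91

CS201 | 89 ; EC200 | 100 ; EN101 | 84 ; PH150 | 91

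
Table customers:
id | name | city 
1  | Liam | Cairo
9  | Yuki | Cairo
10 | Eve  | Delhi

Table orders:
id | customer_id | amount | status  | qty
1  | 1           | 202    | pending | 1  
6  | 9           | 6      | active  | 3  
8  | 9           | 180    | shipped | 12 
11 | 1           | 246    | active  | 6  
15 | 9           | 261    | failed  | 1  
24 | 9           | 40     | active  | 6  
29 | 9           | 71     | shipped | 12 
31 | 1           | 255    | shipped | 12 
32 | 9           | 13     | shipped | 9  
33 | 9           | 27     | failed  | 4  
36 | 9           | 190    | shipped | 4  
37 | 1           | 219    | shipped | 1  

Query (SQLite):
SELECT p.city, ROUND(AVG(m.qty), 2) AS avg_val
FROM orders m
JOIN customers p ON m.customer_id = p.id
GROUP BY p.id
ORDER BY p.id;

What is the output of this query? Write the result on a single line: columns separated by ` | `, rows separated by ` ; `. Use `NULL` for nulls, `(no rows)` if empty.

Cairo | 5 ; Cairo | 6.38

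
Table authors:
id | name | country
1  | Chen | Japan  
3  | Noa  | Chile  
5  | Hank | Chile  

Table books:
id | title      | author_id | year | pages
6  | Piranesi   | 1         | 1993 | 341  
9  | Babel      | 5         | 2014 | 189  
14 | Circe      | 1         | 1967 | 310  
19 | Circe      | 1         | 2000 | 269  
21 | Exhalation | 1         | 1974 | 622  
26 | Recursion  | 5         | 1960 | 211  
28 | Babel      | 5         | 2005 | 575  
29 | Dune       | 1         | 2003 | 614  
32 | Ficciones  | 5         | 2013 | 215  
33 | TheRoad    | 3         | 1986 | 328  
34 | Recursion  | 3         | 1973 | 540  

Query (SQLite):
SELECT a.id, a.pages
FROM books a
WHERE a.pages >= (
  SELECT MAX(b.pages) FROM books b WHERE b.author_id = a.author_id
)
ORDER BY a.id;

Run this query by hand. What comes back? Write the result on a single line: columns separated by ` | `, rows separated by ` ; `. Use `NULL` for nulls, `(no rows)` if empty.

For each books row a, compute MAX(pages) over rows sharing a.author_id.
Keep row a if a.pages >= that per-group MAX.
  author_id=1: MAX(pages) = 622
  author_id=3: MAX(pages) = 540
  author_id=5: MAX(pages) = 575

21 | 622 ; 28 | 575 ; 34 | 540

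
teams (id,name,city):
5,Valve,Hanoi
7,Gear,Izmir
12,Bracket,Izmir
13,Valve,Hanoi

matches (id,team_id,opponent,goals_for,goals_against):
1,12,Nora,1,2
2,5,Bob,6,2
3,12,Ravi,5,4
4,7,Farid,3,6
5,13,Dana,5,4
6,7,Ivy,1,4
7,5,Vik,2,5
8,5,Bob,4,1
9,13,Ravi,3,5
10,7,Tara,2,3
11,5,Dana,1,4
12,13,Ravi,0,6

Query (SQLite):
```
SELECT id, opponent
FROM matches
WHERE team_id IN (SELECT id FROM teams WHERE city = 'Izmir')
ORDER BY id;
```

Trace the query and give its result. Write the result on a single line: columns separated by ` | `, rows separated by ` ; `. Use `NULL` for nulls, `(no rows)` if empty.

1 | Nora ; 3 | Ravi ; 4 | Farid ; 6 | Ivy ; 10 | Tara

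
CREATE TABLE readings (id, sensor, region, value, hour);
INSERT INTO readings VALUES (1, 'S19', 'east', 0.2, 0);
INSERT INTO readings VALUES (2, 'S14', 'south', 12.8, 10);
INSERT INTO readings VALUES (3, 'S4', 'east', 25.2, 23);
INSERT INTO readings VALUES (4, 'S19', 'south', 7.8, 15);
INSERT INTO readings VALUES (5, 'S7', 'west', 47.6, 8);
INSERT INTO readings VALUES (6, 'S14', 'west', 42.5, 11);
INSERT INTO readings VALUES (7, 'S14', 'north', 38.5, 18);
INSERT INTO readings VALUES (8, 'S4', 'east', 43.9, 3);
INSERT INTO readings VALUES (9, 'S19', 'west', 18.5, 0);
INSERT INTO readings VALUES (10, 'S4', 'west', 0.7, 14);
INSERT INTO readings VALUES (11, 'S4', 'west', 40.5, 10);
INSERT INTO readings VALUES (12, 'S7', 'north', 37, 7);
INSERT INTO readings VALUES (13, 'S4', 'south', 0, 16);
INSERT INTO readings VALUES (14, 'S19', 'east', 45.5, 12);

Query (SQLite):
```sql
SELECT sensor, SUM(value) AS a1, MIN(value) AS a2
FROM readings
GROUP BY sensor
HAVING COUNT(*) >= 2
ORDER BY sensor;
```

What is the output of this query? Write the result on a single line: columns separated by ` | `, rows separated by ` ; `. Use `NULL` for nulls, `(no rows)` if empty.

S14 | 93.8 | 12.8 ; S19 | 72 | 0.2 ; S4 | 110.3 | 0 ; S7 | 84.6 | 37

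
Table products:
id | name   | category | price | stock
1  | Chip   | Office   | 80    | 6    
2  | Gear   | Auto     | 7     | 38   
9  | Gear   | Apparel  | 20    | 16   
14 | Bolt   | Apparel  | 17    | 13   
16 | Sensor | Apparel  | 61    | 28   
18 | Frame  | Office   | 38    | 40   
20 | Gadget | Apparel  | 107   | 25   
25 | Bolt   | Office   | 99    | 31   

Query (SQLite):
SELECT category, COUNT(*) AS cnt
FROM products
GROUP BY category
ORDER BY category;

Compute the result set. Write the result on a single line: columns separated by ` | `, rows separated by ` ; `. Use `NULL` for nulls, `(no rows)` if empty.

Partition products by category; compute COUNT(*) within each group.
  Apparel: ids {9, 14, 16, 20} → COUNT(*)=4
  Auto: ids {2} → COUNT(*)=1
  Office: ids {1, 18, 25} → COUNT(*)=3

Apparel | 4 ; Auto | 1 ; Office | 3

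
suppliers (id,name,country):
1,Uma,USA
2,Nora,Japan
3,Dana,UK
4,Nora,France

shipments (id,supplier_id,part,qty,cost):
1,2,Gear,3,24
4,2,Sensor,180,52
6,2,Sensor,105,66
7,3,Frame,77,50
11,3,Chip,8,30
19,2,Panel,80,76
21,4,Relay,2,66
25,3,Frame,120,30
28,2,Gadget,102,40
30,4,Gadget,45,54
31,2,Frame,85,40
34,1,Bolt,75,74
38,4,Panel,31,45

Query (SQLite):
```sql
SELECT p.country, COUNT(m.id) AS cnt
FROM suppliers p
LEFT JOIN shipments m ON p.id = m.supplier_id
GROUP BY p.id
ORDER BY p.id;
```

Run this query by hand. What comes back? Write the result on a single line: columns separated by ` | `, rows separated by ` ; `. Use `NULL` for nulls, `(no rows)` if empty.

USA | 1 ; Japan | 6 ; UK | 3 ; France | 3

LEFT JOIN keeps every suppliers row; unmatched ones get NULL for shipments columns.
Group by suppliers.id and compute COUNT(m.id). COUNT(col) of an all-NULL group is 0.
  1: ids {34} → COUNT(m.id)=1
  2: ids {1, 4, 6, 19, 28, 31} → COUNT(m.id)=6
  3: ids {7, 11, 25} → COUNT(m.id)=3
  4: ids {21, 30, 38} → COUNT(m.id)=3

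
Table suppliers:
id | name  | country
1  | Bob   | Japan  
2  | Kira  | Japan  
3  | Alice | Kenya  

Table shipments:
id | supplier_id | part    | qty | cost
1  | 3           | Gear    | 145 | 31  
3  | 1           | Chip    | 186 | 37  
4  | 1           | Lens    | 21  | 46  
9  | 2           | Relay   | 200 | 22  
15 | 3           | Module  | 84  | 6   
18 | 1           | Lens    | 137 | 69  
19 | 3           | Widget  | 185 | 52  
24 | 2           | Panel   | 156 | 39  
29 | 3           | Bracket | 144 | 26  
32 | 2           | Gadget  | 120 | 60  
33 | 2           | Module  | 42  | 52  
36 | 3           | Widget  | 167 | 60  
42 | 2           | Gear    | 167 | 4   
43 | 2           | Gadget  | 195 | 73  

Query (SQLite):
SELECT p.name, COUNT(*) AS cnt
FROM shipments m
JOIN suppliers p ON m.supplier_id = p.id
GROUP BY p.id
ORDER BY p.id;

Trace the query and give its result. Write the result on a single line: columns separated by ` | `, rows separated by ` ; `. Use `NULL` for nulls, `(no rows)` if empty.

Bob | 3 ; Kira | 6 ; Alice | 5

Join each shipments row to its suppliers via supplier_id.
Group joined rows by suppliers.id; compute COUNT(*) per group.
  1: ids {3, 4, 18} → COUNT(*)=3
  2: ids {9, 24, 32, 33, 42, 43} → COUNT(*)=6
  3: ids {1, 15, 19, 29, 36} → COUNT(*)=5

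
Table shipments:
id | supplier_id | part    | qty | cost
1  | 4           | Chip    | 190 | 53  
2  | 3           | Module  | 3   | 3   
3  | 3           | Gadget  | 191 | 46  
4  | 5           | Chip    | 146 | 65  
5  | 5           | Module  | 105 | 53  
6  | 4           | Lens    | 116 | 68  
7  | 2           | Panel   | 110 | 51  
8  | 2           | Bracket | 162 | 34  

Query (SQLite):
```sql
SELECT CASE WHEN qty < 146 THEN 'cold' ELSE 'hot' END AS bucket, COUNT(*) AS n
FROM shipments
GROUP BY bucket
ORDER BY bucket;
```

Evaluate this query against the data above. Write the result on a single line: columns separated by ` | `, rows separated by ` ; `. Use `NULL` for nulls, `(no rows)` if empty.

Bucket rows by qty < 146 → 'cold' else 'hot'; count each bucket.

cold | 4 ; hot | 4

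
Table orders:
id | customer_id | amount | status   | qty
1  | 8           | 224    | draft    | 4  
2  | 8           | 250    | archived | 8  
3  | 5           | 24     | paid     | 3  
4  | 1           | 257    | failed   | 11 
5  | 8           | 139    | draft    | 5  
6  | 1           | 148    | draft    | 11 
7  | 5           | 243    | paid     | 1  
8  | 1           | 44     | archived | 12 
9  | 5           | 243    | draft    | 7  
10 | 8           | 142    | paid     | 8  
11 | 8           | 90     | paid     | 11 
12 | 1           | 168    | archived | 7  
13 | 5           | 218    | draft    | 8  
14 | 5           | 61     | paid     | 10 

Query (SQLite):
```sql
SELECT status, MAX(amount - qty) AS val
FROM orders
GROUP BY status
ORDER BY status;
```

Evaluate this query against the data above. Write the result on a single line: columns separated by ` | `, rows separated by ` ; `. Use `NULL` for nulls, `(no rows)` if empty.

For each row compute amount - qty.
Group by status; take MAX of the expression per group.
  archived: ids {2, 8, 12} → MAX(amount - qty)=242
  draft: ids {1, 5, 6, 9, 13} → MAX(amount - qty)=236
  failed: ids {4} → MAX(amount - qty)=246
  paid: ids {3, 7, 10, 11, 14} → MAX(amount - qty)=242

archived | 242 ; draft | 236 ; failed | 246 ; paid | 242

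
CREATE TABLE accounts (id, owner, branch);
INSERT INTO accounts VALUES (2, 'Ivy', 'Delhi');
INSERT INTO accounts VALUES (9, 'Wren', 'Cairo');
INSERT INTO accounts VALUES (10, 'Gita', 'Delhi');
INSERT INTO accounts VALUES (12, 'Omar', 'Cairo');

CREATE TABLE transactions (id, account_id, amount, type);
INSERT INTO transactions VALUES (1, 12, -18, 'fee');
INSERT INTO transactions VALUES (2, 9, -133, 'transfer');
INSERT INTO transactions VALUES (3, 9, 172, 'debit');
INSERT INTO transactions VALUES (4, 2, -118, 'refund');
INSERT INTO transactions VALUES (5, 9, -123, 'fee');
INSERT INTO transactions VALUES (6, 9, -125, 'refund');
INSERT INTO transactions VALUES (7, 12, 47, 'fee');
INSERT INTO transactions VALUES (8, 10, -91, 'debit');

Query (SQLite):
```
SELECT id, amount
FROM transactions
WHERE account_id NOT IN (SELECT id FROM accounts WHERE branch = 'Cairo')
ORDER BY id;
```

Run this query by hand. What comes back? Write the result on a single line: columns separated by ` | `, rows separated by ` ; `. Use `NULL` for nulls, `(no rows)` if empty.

Inner query: accounts.id where branch = 'Cairo'.
Outer: keep transactions rows whose account_id is not in that set.
Inner query → {9, 12}

4 | -118 ; 8 | -91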